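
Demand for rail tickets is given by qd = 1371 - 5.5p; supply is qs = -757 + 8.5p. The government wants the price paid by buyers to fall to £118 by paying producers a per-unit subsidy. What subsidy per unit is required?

Required subsidy s = £56 per unit

At a buyer price of 118, quantity demanded is 1371 − 5.5·118 = 722.
Sellers supply 722 only when they receive ps with -757 + 8.5·ps = 722, i.e. ps = 174.
s = ps − pb = 174 − 118 = 56.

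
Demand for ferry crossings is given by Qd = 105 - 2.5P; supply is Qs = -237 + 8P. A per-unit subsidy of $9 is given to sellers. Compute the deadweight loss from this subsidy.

Pre-subsidy: 105 - 2.5P = -237 + 8P gives P* = 228/7, Q* = 165/7.
With the subsidy, sellers receive Ps = Pb + 9 for each unit, where Pb is the price buyers pay.
Supply in terms of Pb becomes Qs = -237 + 8(Pb + 9) = -165 + 8Pb. Setting this equal to demand: 105 - 2.5Pb = -165 + 8Pb, so Pb = 180/7.
Sellers receive Ps = 180/7 + 9 = 243/7; Q' = 105 − 2.5·(180/7) = 285/7.
The subsidy expands output by 285/7 − 165/7 = 120/7 past the efficient level; on those units the gap between marginal cost and willingness to pay runs from 0 up to 9.
DWL = ½ × 9 × 120/7 = 540/7.

Deadweight loss = 540/7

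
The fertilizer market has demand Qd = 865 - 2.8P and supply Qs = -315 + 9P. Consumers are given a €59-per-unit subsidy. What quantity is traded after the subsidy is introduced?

Q' = 711

Pre-subsidy: 865 - 2.8P = -315 + 9P gives P* = 100, Q* = 585.
With the rebate, buyers effectively pay Pb = Ps − 59, where Ps is the price sellers receive.
Demand in terms of Ps becomes Qd = 865 − 2.8(Ps − 59) = 1030.2 - 2.8Ps. Setting this equal to supply: 1030.2 - 2.8Ps = -315 + 9Ps, so Ps = 114.
Buyers pay Pb = 114 − 59 = 55; Q' = -315 + 9·114 = 711.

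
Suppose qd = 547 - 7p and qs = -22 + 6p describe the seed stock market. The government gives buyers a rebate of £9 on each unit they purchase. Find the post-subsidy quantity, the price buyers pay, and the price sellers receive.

Pre-subsidy: 547 - 7p = -22 + 6p gives p* = 569/13, q* = 3128/13.
With the rebate, buyers effectively pay pb = ps − 9, where ps is the price sellers receive.
Demand in terms of ps becomes qd = 547 − 7(ps − 9) = 610 - 7ps. Setting this equal to supply: 610 - 7ps = -22 + 6ps, so ps = 632/13.
Buyers pay pb = 632/13 − 9 = 515/13; q' = -22 + 6·(632/13) = 3506/13.

q' = 3506/13; buyers pay 515/13; sellers receive 632/13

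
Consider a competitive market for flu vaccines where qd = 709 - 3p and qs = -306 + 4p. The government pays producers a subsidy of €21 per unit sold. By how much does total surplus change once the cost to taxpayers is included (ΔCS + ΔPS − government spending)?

Pre-subsidy: 709 - 3p = -306 + 4p gives p* = 145, q* = 274.
With the subsidy, sellers receive ps = pb + 21 for each unit, where pb is the price buyers pay.
Supply in terms of pb becomes qs = -306 + 4(pb + 21) = -222 + 4pb. Setting this equal to demand: 709 - 3pb = -222 + 4pb, so pb = 133.
Sellers receive ps = 133 + 21 = 154; q' = 709 − 3·133 = 310.
ΔCS = ½(274 + 310)(145 − 133) = 3504; ΔPS = ½(274 + 310)(154 − 145) = 2628.
Government spending = 21 × 310 = 6510.
Net change = 3504 + 2628 − 6510 = -378. The loss equals the DWL triangle ½·21·36.

Net change in total surplus = -€378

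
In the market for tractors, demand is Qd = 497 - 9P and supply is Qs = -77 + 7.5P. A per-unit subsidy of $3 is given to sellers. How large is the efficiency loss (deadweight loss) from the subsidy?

Pre-subsidy: 497 - 9P = -77 + 7.5P gives P* = 1148/33, Q* = 2023/11.
With the subsidy, sellers receive Ps = Pb + 3 for each unit, where Pb is the price buyers pay.
Supply in terms of Pb becomes Qs = -77 + 7.5(Pb + 3) = -54.5 + 7.5Pb. Setting this equal to demand: 497 - 9Pb = -54.5 + 7.5Pb, so Pb = 1103/33.
Sellers receive Ps = 1103/33 + 3 = 1202/33; Q' = 497 − 9·(1103/33) = 2158/11.
The subsidy expands output by 2158/11 − 2023/11 = 135/11 past the efficient level; on those units the gap between marginal cost and willingness to pay runs from 0 up to 3.
DWL = ½ × 3 × 135/11 = 405/22.

Deadweight loss = 405/22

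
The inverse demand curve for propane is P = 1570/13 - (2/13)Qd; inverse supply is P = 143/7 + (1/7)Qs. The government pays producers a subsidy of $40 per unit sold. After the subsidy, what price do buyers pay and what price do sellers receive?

Buyers pay $48; sellers receive $88

Pre-subsidy: 1570/13 - (2/13)Q = 143/7 + (1/7)Q gives Q* = 9131/27 and P* = 1856/27.
With the subsidy, sellers receive Ps = Pb + 40 for each unit, where Pb is the price buyers pay.
On the curves, Pb = 1570/13 - (2/13)Q and Ps = 143/7 + (1/7)Q; the wedge Ps − Pb = 40 gives 143/7 + (1/7)Q − (1570/13 - (2/13)Q) = 40, so Q' = 473.
Then Pb = 1570/13 − (2/13)·473 = 48 and Ps = 143/7 + (1/7)·473 = 88.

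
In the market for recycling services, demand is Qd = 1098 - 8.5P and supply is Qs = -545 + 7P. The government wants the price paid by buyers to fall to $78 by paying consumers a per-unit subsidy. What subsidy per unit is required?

Required subsidy s = $62 per unit

At a buyer price of 78, quantity demanded is 1098 − 8.5·78 = 435.
Sellers supply 435 only when they receive Ps with -545 + 7·Ps = 435, i.e. Ps = 140.
s = Ps − Pb = 140 − 78 = 62.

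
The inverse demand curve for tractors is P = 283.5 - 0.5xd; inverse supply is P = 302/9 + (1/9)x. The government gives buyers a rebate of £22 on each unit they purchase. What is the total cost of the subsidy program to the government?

Pre-subsidy: 283.5 - 0.5x = 302/9 + (1/9)x gives x* = 409 and P* = 79.
With the rebate, buyers effectively pay Pb = Ps − 22, where Ps is the price sellers receive.
On the curves, Pb = 283.5 - 0.5x and Ps = 302/9 + (1/9)x; the wedge Ps − Pb = 22 gives 302/9 + (1/9)x − (283.5 - 0.5x) = 22, so x' = 445.
Then Pb = 283.5 − 0.5·445 = 61 and Ps = 302/9 + (1/9)·445 = 83.
Government outlay = subsidy × quantity = 22 × 445 = 9790.

Government cost = £9790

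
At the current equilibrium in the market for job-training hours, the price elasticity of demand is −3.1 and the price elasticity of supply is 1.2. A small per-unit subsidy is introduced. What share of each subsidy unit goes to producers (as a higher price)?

For a small subsidy around the equilibrium, the benefit split depends on the relative slopes, which at a point are proportional to the elasticities.
Buyer share = εs/(εs + |εd|) = 1.2/(1.2 + 3.1) = 12/43; seller share = |εd|/(εs + |εd|) = 31/43.
So producers capture 31/43 of the subsidy.

Producer share = 31/43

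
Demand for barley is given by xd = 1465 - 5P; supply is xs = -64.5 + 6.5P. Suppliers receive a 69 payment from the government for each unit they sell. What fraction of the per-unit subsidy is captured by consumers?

Consumer share = 13/23

Pre-subsidy: 1465 - 5P = -64.5 + 6.5P gives P* = 133, x* = 800.
With the subsidy, sellers receive Ps = Pb + 69 for each unit, where Pb is the price buyers pay.
Supply in terms of Pb becomes xs = -64.5 + 6.5(Pb + 69) = 384 + 6.5Pb. Setting this equal to demand: 1465 - 5Pb = 384 + 6.5Pb, so Pb = 94.
Sellers receive Ps = 94 + 69 = 163; x' = 1465 − 5·94 = 995.
Buyers' price falls by P* − Pb = 133 − 94 = 39; sellers' price rises by Ps − P* = 163 − 133 = 30.
So consumers capture 39/69 = 13/23 of each unit of subsidy.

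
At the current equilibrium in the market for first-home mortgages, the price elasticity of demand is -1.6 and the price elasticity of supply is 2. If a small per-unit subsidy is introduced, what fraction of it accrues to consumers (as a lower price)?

Consumer share = 5/9

For a small subsidy around the equilibrium, the benefit split depends on the relative slopes, which at a point are proportional to the elasticities.
Buyer share = εs/(εs + |εd|) = 2/(2 + 1.6) = 5/9; seller share = |εd|/(εs + |εd|) = 4/9.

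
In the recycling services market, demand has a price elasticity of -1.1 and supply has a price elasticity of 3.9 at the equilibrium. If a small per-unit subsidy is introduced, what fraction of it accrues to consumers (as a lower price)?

Consumer share = 0.78

For a small subsidy around the equilibrium, the benefit split depends on the relative slopes, which at a point are proportional to the elasticities.
Buyer share = εs/(εs + |εd|) = 3.9/(3.9 + 1.1) = 0.78; seller share = |εd|/(εs + |εd|) = 0.22.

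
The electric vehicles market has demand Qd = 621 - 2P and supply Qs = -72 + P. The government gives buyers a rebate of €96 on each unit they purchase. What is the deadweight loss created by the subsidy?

Pre-subsidy: 621 - 2P = -72 + P gives P* = 231, Q* = 159.
With the rebate, buyers effectively pay Pb = Ps − 96, where Ps is the price sellers receive.
Demand in terms of Ps becomes Qd = 621 − 2(Ps − 96) = 813 - 2Ps. Setting this equal to supply: 813 - 2Ps = -72 + Ps, so Ps = 295.
Buyers pay Pb = 295 − 96 = 199; Q' = -72 + 1·295 = 223.
The subsidy expands output by 223 − 159 = 64 past the efficient level; on those units the gap between marginal cost and willingness to pay runs from 0 up to 96.
DWL = ½ × 96 × 64 = 3072.

Deadweight loss = €3072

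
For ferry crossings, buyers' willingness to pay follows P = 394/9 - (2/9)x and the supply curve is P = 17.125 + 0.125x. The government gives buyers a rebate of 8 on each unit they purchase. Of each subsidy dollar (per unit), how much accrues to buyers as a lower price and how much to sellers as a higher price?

Buyers gain 5.12 per unit; sellers gain 2.88 per unit

Pre-subsidy: 394/9 - (2/9)x = 17.125 + 0.125x gives x* = 76.76 and P* = 26.72.
With the rebate, buyers effectively pay Pb = Ps − 8, where Ps is the price sellers receive.
On the curves, Pb = 394/9 - (2/9)x and Ps = 17.125 + 0.125x; the wedge Ps − Pb = 8 gives 17.125 + 0.125x − (394/9 - (2/9)x) = 8, so x' = 99.8.
Then Pb = 394/9 − (2/9)·99.8 = 21.6 and Ps = 17.125 + 0.125·99.8 = 29.6.
Buyers' price falls by P* − Pb = 26.72 − 21.6 = 5.12; sellers' price rises by Ps − P* = 29.6 − 26.72 = 2.88.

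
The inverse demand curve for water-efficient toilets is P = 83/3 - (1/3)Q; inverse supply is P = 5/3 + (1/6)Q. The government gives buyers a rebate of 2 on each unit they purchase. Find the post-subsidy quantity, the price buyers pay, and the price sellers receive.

Q' = 56; buyers pay 9; sellers receive 11

Pre-subsidy: 83/3 - (1/3)Q = 5/3 + (1/6)Q gives Q* = 52 and P* = 31/3.
With the rebate, buyers effectively pay Pb = Ps − 2, where Ps is the price sellers receive.
On the curves, Pb = 83/3 - (1/3)Q and Ps = 5/3 + (1/6)Q; the wedge Ps − Pb = 2 gives 5/3 + (1/6)Q − (83/3 - (1/3)Q) = 2, so Q' = 56.
Then Pb = 83/3 − (1/3)·56 = 9 and Ps = 5/3 + (1/6)·56 = 11.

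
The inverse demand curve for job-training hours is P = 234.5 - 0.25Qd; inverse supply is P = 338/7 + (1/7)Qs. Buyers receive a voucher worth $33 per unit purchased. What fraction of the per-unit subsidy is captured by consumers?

Consumer share = 7/11

Pre-subsidy: 234.5 - 0.25Q = 338/7 + (1/7)Q gives Q* = 474 and P* = 116.
With the rebate, buyers effectively pay Pb = Ps − 33, where Ps is the price sellers receive.
On the curves, Pb = 234.5 - 0.25Q and Ps = 338/7 + (1/7)Q; the wedge Ps − Pb = 33 gives 338/7 + (1/7)Q − (234.5 - 0.25Q) = 33, so Q' = 558.
Then Pb = 234.5 − 0.25·558 = 95 and Ps = 338/7 + (1/7)·558 = 128.
Buyers' price falls by P* − Pb = 116 − 95 = 21; sellers' price rises by Ps − P* = 128 − 116 = 12.
So consumers capture 21/33 = 7/11 of each unit of subsidy.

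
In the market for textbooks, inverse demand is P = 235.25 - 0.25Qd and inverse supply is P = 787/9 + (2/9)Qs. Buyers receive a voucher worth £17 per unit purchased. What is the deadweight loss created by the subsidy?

Deadweight loss = £306

Pre-subsidy: 235.25 - 0.25Q = 787/9 + (2/9)Q gives Q* = 313 and P* = 157.
With the rebate, buyers effectively pay Pb = Ps − 17, where Ps is the price sellers receive.
On the curves, Pb = 235.25 - 0.25Q and Ps = 787/9 + (2/9)Q; the wedge Ps − Pb = 17 gives 787/9 + (2/9)Q − (235.25 - 0.25Q) = 17, so Q' = 349.
Then Pb = 235.25 − 0.25·349 = 148 and Ps = 787/9 + (2/9)·349 = 165.
The subsidy expands output by 349 − 313 = 36 past the efficient level; on those units the gap between marginal cost and willingness to pay runs from 0 up to 17.
DWL = ½ × 17 × 36 = 306.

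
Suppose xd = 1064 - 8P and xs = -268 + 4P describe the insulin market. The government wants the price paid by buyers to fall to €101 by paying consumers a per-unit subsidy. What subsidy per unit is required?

Required subsidy s = €30 per unit

At a buyer price of 101, quantity demanded is 1064 − 8·101 = 256.
Sellers supply 256 only when they receive Ps with -268 + 4·Ps = 256, i.e. Ps = 131.
s = Ps − Pb = 131 − 101 = 30.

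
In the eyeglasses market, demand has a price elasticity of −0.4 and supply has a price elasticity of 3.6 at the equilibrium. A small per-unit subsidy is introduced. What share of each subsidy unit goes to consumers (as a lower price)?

Consumer share = 0.9

For a small subsidy around the equilibrium, the benefit split depends on the relative slopes, which at a point are proportional to the elasticities.
Buyer share = εs/(εs + |εd|) = 3.6/(3.6 + 0.4) = 0.9; seller share = |εd|/(εs + |εd|) = 0.1.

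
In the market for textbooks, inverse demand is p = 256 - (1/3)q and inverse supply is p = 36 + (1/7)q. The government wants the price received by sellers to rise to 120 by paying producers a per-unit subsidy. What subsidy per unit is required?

Required subsidy s = 60 per unit

At a seller price of 120, quantity supplied is -252 + 7·120 = 588.
Buyers absorb 588 only when they pay pb = 256 − (1/3)·588 = 60.
s = ps − pb = 120 − 60 = 60.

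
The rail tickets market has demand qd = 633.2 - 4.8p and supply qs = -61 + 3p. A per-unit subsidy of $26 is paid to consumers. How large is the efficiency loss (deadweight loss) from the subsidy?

Deadweight loss = $624

Pre-subsidy: 633.2 - 4.8p = -61 + 3p gives p* = 89, q* = 206.
With the rebate, buyers effectively pay pb = ps − 26, where ps is the price sellers receive.
Demand in terms of ps becomes qd = 633.2 − 4.8(ps − 26) = 758 - 4.8ps. Setting this equal to supply: 758 - 4.8ps = -61 + 3ps, so ps = 105.
Buyers pay pb = 105 − 26 = 79; q' = -61 + 3·105 = 254.
The subsidy expands output by 254 − 206 = 48 past the efficient level; on those units the gap between marginal cost and willingness to pay runs from 0 up to 26.
DWL = ½ × 26 × 48 = 624.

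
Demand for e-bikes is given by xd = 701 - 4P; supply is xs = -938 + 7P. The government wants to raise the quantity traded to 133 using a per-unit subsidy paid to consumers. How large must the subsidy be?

Required subsidy s = 11 per unit

At x = 133, invert demand for the buyer price: Pb = (701 − 133)/4 = 142; invert supply for the seller price: Ps = (133 − (-938))/7 = 153.
The subsidy must fill the gap: s = Ps − Pb = 153 − 142 = 11.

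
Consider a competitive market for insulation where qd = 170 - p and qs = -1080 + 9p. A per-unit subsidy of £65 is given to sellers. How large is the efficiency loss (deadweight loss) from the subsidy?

Deadweight loss = £1901.25

Pre-subsidy: 170 - p = -1080 + 9p gives p* = 125, q* = 45.
With the subsidy, sellers receive ps = pb + 65 for each unit, where pb is the price buyers pay.
Supply in terms of pb becomes qs = -1080 + 9(pb + 65) = -495 + 9pb. Setting this equal to demand: 170 - pb = -495 + 9pb, so pb = 66.5.
Sellers receive ps = 66.5 + 65 = 131.5; q' = 170 − 1·66.5 = 103.5.
The subsidy expands output by 103.5 − 45 = 58.5 past the efficient level; on those units the gap between marginal cost and willingness to pay runs from 0 up to 65.
DWL = ½ × 65 × 58.5 = 1901.25.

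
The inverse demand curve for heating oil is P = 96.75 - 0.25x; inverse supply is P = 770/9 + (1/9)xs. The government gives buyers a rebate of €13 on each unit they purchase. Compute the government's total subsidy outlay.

Government cost = €871

Pre-subsidy: 96.75 - 0.25x = 770/9 + (1/9)x gives x* = 31 and P* = 89.
With the rebate, buyers effectively pay Pb = Ps − 13, where Ps is the price sellers receive.
On the curves, Pb = 96.75 - 0.25x and Ps = 770/9 + (1/9)x; the wedge Ps − Pb = 13 gives 770/9 + (1/9)x − (96.75 - 0.25x) = 13, so x' = 67.
Then Pb = 96.75 − 0.25·67 = 80 and Ps = 770/9 + (1/9)·67 = 93.
Government outlay = subsidy × quantity = 13 × 67 = 871.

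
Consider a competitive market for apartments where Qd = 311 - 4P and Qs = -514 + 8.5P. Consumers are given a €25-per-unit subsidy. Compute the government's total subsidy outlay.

Pre-subsidy: 311 - 4P = -514 + 8.5P gives P* = 66, Q* = 47.
With the rebate, buyers effectively pay Pb = Ps − 25, where Ps is the price sellers receive.
Demand in terms of Ps becomes Qd = 311 − 4(Ps − 25) = 411 - 4Ps. Setting this equal to supply: 411 - 4Ps = -514 + 8.5Ps, so Ps = 74.
Buyers pay Pb = 74 − 25 = 49; Q' = -514 + 8.5·74 = 115.
Government outlay = subsidy × quantity = 25 × 115 = 2875.

Government cost = €2875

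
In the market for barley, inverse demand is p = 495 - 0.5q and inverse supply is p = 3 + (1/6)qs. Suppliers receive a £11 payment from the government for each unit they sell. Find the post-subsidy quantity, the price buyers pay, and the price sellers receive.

Pre-subsidy: 495 - 0.5q = 3 + (1/6)q gives q* = 738 and p* = 126.
With the subsidy, sellers receive ps = pb + 11 for each unit, where pb is the price buyers pay.
On the curves, pb = 495 - 0.5q and ps = 3 + (1/6)q; the wedge ps − pb = 11 gives 3 + (1/6)q − (495 - 0.5q) = 11, so q' = 754.5.
Then pb = 495 − 0.5·754.5 = 117.75 and ps = 3 + (1/6)·754.5 = 128.75.

q' = 754.5; buyers pay £117.75; sellers receive £128.75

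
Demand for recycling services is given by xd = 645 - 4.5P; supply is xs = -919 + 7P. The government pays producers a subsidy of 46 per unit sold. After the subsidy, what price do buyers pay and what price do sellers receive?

Pre-subsidy: 645 - 4.5P = -919 + 7P gives P* = 136, x* = 33.
With the subsidy, sellers receive Ps = Pb + 46 for each unit, where Pb is the price buyers pay.
Supply in terms of Pb becomes xs = -919 + 7(Pb + 46) = -597 + 7Pb. Setting this equal to demand: 645 - 4.5Pb = -597 + 7Pb, so Pb = 108.
Sellers receive Ps = 108 + 46 = 154; x' = 645 − 4.5·108 = 159.

Buyers pay 108; sellers receive 154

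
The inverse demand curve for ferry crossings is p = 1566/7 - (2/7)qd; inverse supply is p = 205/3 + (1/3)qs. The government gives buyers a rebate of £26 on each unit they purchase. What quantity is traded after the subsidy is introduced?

q' = 293

Pre-subsidy: 1566/7 - (2/7)q = 205/3 + (1/3)q gives q* = 251 and p* = 152.
With the rebate, buyers effectively pay pb = ps − 26, where ps is the price sellers receive.
On the curves, pb = 1566/7 - (2/7)q and ps = 205/3 + (1/3)q; the wedge ps − pb = 26 gives 205/3 + (1/3)q − (1566/7 - (2/7)q) = 26, so q' = 293.
Then pb = 1566/7 − (2/7)·293 = 140 and ps = 205/3 + (1/3)·293 = 166.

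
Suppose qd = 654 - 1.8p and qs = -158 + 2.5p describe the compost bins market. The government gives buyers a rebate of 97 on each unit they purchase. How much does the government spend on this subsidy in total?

Government cost = 1733487/43

Pre-subsidy: 654 - 1.8p = -158 + 2.5p gives p* = 8120/43, q* = 13506/43.
With the rebate, buyers effectively pay pb = ps − 97, where ps is the price sellers receive.
Demand in terms of ps becomes qd = 654 − 1.8(ps − 97) = 828.6 - 1.8ps. Setting this equal to supply: 828.6 - 1.8ps = -158 + 2.5ps, so ps = 9866/43.
Buyers pay pb = 9866/43 − 97 = 5695/43; q' = -158 + 2.5·(9866/43) = 17871/43.
Government outlay = subsidy × quantity = 97 × 17871/43 = 1733487/43.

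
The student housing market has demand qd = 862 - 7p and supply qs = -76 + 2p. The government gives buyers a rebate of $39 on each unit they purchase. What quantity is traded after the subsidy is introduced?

Pre-subsidy: 862 - 7p = -76 + 2p gives p* = 938/9, q* = 1192/9.
With the rebate, buyers effectively pay pb = ps − 39, where ps is the price sellers receive.
Demand in terms of ps becomes qd = 862 − 7(ps − 39) = 1135 - 7ps. Setting this equal to supply: 1135 - 7ps = -76 + 2ps, so ps = 1211/9.
Buyers pay pb = 1211/9 − 39 = 860/9; q' = -76 + 2·(1211/9) = 1738/9.

q' = 1738/9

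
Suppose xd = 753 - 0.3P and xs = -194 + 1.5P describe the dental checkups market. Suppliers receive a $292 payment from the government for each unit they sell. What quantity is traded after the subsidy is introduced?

Pre-subsidy: 753 - 0.3P = -194 + 1.5P gives P* = 4735/9, x* = 3571/6.
With the subsidy, sellers receive Ps = Pb + 292 for each unit, where Pb is the price buyers pay.
Supply in terms of Pb becomes xs = -194 + 1.5(Pb + 292) = 244 + 1.5Pb. Setting this equal to demand: 753 - 0.3Pb = 244 + 1.5Pb, so Pb = 2545/9.
Sellers receive Ps = 2545/9 + 292 = 5173/9; x' = 753 − 0.3·(2545/9) = 4009/6.

x' = 4009/6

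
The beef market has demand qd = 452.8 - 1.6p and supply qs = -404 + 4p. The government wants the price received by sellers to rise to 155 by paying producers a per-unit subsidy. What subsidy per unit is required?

Required subsidy s = 7 per unit

At a seller price of 155, quantity supplied is -404 + 4·155 = 216.
Buyers absorb 216 only when they pay pb with 452.8 − 1.6·pb = 216, i.e. pb = 148.
s = ps − pb = 155 − 148 = 7.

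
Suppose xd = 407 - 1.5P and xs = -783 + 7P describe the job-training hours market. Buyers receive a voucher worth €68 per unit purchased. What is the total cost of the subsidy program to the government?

Government cost = €19108

Pre-subsidy: 407 - 1.5P = -783 + 7P gives P* = 140, x* = 197.
With the rebate, buyers effectively pay Pb = Ps − 68, where Ps is the price sellers receive.
Demand in terms of Ps becomes xd = 407 − 1.5(Ps − 68) = 509 - 1.5Ps. Setting this equal to supply: 509 - 1.5Ps = -783 + 7Ps, so Ps = 152.
Buyers pay Pb = 152 − 68 = 84; x' = -783 + 7·152 = 281.
Government outlay = subsidy × quantity = 68 × 281 = 19108.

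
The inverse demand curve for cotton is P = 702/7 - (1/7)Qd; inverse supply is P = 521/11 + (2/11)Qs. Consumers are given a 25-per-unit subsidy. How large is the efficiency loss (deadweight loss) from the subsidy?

Deadweight loss = 962.5

Pre-subsidy: 702/7 - (1/7)Q = 521/11 + (2/11)Q gives Q* = 163 and P* = 77.
With the rebate, buyers effectively pay Pb = Ps − 25, where Ps is the price sellers receive.
On the curves, Pb = 702/7 - (1/7)Q and Ps = 521/11 + (2/11)Q; the wedge Ps − Pb = 25 gives 521/11 + (2/11)Q − (702/7 - (1/7)Q) = 25, so Q' = 240.
Then Pb = 702/7 − (1/7)·240 = 66 and Ps = 521/11 + (2/11)·240 = 91.
The subsidy expands output by 240 − 163 = 77 past the efficient level; on those units the gap between marginal cost and willingness to pay runs from 0 up to 25.
DWL = ½ × 25 × 77 = 962.5.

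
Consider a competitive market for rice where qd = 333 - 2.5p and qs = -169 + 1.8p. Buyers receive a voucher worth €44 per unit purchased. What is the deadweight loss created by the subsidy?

Deadweight loss = 43560/43

Pre-subsidy: 333 - 2.5p = -169 + 1.8p gives p* = 5020/43, q* = 1769/43.
With the rebate, buyers effectively pay pb = ps − 44, where ps is the price sellers receive.
Demand in terms of ps becomes qd = 333 − 2.5(ps − 44) = 443 - 2.5ps. Setting this equal to supply: 443 - 2.5ps = -169 + 1.8ps, so ps = 6120/43.
Buyers pay pb = 6120/43 − 44 = 4228/43; q' = -169 + 1.8·(6120/43) = 3749/43.
The subsidy expands output by 3749/43 − 1769/43 = 1980/43 past the efficient level; on those units the gap between marginal cost and willingness to pay runs from 0 up to 44.
DWL = ½ × 44 × 1980/43 = 43560/43.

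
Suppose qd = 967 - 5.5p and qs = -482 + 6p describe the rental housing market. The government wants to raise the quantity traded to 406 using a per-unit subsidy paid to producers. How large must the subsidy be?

Required subsidy s = 46 per unit

At q = 406, invert demand for the buyer price: pb = (967 − 406)/5.5 = 102; invert supply for the seller price: ps = (406 − (-482))/6 = 148.
The subsidy must fill the gap: s = ps − pb = 148 − 102 = 46.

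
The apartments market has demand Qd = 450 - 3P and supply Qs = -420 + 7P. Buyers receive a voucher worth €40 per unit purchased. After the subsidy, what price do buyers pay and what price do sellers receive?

Buyers pay €59; sellers receive €99

Pre-subsidy: 450 - 3P = -420 + 7P gives P* = 87, Q* = 189.
With the rebate, buyers effectively pay Pb = Ps − 40, where Ps is the price sellers receive.
Demand in terms of Ps becomes Qd = 450 − 3(Ps − 40) = 570 - 3Ps. Setting this equal to supply: 570 - 3Ps = -420 + 7Ps, so Ps = 99.
Buyers pay Pb = 99 − 40 = 59; Q' = -420 + 7·99 = 273.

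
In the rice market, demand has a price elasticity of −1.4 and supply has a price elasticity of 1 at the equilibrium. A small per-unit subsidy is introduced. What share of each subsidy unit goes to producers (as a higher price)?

For a small subsidy around the equilibrium, the benefit split depends on the relative slopes, which at a point are proportional to the elasticities.
Buyer share = εs/(εs + |εd|) = 1/(1 + 1.4) = 5/12; seller share = |εd|/(εs + |εd|) = 7/12.
So producers capture 7/12 of the subsidy.

Producer share = 7/12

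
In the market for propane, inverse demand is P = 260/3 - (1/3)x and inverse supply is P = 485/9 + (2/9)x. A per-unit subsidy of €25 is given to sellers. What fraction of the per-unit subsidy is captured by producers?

Producer share = 0.4

Pre-subsidy: 260/3 - (1/3)x = 485/9 + (2/9)x gives x* = 59 and P* = 67.
With the subsidy, sellers receive Ps = Pb + 25 for each unit, where Pb is the price buyers pay.
On the curves, Pb = 260/3 - (1/3)x and Ps = 485/9 + (2/9)x; the wedge Ps − Pb = 25 gives 485/9 + (2/9)x − (260/3 - (1/3)x) = 25, so x' = 104.
Then Pb = 260/3 − (1/3)·104 = 52 and Ps = 485/9 + (2/9)·104 = 77.
Buyers' price falls by P* − Pb = 67 − 52 = 15; sellers' price rises by Ps − P* = 77 − 67 = 10.
So producers capture 10/25 = 0.4 of each unit of subsidy.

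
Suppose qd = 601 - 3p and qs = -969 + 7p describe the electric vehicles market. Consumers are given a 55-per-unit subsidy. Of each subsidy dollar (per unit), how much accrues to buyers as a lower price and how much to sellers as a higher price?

Pre-subsidy: 601 - 3p = -969 + 7p gives p* = 157, q* = 130.
With the rebate, buyers effectively pay pb = ps − 55, where ps is the price sellers receive.
Demand in terms of ps becomes qd = 601 − 3(ps − 55) = 766 - 3ps. Setting this equal to supply: 766 - 3ps = -969 + 7ps, so ps = 173.5.
Buyers pay pb = 173.5 − 55 = 118.5; q' = -969 + 7·173.5 = 245.5.
Buyers' price falls by p* − pb = 157 − 118.5 = 38.5; sellers' price rises by ps − p* = 173.5 − 157 = 16.5.

Buyers gain 38.5 per unit; sellers gain 16.5 per unit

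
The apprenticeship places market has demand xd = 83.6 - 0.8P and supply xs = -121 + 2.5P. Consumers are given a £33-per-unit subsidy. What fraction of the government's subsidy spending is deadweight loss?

DWL / government spending = 5/27

Pre-subsidy: 83.6 - 0.8P = -121 + 2.5P gives P* = 62, x* = 34.
With the rebate, buyers effectively pay Pb = Ps − 33, where Ps is the price sellers receive.
Demand in terms of Ps becomes xd = 83.6 − 0.8(Ps − 33) = 110 - 0.8Ps. Setting this equal to supply: 110 - 0.8Ps = -121 + 2.5Ps, so Ps = 70.
Buyers pay Pb = 70 − 33 = 37; x' = -121 + 2.5·70 = 54.
ΔCS = ½(34 + 54)(62 − 37) = 1100; ΔPS = ½(34 + 54)(70 − 62) = 352.
Government spending = 33 × 54 = 1782.
DWL = ½ × 33 × (54 − 34) = 330; fraction = 330 / 1782 = 5/27.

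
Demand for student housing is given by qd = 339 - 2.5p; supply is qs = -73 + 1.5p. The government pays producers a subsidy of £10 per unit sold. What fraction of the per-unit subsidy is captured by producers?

Producer share = 0.625

Pre-subsidy: 339 - 2.5p = -73 + 1.5p gives p* = 103, q* = 81.5.
With the subsidy, sellers receive ps = pb + 10 for each unit, where pb is the price buyers pay.
Supply in terms of pb becomes qs = -73 + 1.5(pb + 10) = -58 + 1.5pb. Setting this equal to demand: 339 - 2.5pb = -58 + 1.5pb, so pb = 99.25.
Sellers receive ps = 99.25 + 10 = 109.25; q' = 339 − 2.5·99.25 = 90.875.
Buyers' price falls by p* − pb = 103 − 99.25 = 3.75; sellers' price rises by ps − p* = 109.25 − 103 = 6.25.
So producers capture 6.25/10 = 0.625 of each unit of subsidy.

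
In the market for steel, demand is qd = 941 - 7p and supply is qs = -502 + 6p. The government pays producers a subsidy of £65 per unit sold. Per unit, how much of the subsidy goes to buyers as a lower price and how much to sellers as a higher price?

Buyers gain £30 per unit; sellers gain £35 per unit

Pre-subsidy: 941 - 7p = -502 + 6p gives p* = 111, q* = 164.
With the subsidy, sellers receive ps = pb + 65 for each unit, where pb is the price buyers pay.
Supply in terms of pb becomes qs = -502 + 6(pb + 65) = -112 + 6pb. Setting this equal to demand: 941 - 7pb = -112 + 6pb, so pb = 81.
Sellers receive ps = 81 + 65 = 146; q' = 941 − 7·81 = 374.
Buyers' price falls by p* − pb = 111 − 81 = 30; sellers' price rises by ps − p* = 146 − 111 = 35.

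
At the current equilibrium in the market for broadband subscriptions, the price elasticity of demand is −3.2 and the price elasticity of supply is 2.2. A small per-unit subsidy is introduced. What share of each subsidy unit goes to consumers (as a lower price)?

For a small subsidy around the equilibrium, the benefit split depends on the relative slopes, which at a point are proportional to the elasticities.
Buyer share = εs/(εs + |εd|) = 2.2/(2.2 + 3.2) = 11/27; seller share = |εd|/(εs + |εd|) = 16/27.

Consumer share = 11/27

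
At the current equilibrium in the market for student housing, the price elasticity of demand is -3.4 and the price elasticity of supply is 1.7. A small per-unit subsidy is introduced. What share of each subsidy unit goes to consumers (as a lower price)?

Consumer share = 1/3

For a small subsidy around the equilibrium, the benefit split depends on the relative slopes, which at a point are proportional to the elasticities.
Buyer share = εs/(εs + |εd|) = 1.7/(1.7 + 3.4) = 1/3; seller share = |εd|/(εs + |εd|) = 2/3.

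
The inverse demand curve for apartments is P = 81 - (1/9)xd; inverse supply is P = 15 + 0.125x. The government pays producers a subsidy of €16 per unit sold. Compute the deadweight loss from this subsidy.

Pre-subsidy: 81 - (1/9)x = 15 + 0.125x gives x* = 4752/17 and P* = 849/17.
With the subsidy, sellers receive Ps = Pb + 16 for each unit, where Pb is the price buyers pay.
On the curves, Pb = 81 - (1/9)x and Ps = 15 + 0.125x; the wedge Ps − Pb = 16 gives 15 + 0.125x − (81 - (1/9)x) = 16, so x' = 5904/17.
Then Pb = 81 − (1/9)·(5904/17) = 721/17 and Ps = 15 + 0.125·(5904/17) = 993/17.
The subsidy expands output by 5904/17 − 4752/17 = 1152/17 past the efficient level; on those units the gap between marginal cost and willingness to pay runs from 0 up to 16.
DWL = ½ × 16 × 1152/17 = 9216/17.

Deadweight loss = 9216/17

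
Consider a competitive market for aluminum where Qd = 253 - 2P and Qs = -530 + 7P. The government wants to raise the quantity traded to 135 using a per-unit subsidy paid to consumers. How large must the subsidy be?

At Q = 135, invert demand for the buyer price: Pb = (253 − 135)/2 = 59; invert supply for the seller price: Ps = (135 − (-530))/7 = 95.
The subsidy must fill the gap: s = Ps − Pb = 95 − 59 = 36.

Required subsidy s = 36 per unit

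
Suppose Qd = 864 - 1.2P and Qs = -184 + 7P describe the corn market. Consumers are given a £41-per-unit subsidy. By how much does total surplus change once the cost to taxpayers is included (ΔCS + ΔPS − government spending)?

Net change in total surplus = -£861

Pre-subsidy: 864 - 1.2P = -184 + 7P gives P* = 5240/41, Q* = 29136/41.
With the rebate, buyers effectively pay Pb = Ps − 41, where Ps is the price sellers receive.
Demand in terms of Ps becomes Qd = 864 − 1.2(Ps − 41) = 913.2 - 1.2Ps. Setting this equal to supply: 913.2 - 1.2Ps = -184 + 7Ps, so Ps = 5486/41.
Buyers pay Pb = 5486/41 − 41 = 3805/41; Q' = -184 + 7·(5486/41) = 30858/41.
ΔCS = ½(29136/41 + 30858/41)(5240/41 − 3805/41) = 1049895/41; ΔPS = ½(29136/41 + 30858/41)(5486/41 − 5240/41) = 179982/41.
Government spending = 41 × 30858/41 = 30858.
Net change = 1049895/41 + 179982/41 − 30858 = -861. The loss equals the DWL triangle ½·41·42.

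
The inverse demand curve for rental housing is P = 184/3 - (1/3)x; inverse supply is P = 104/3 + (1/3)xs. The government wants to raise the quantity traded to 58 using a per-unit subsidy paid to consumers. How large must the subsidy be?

At x = 58, from the demand curve buyers pay Pb = 184/3 − (1/3)·58 = 42; from the supply curve sellers need Ps = 104/3 + (1/3)·58 = 54.
The subsidy must fill the gap: s = Ps − Pb = 54 − 42 = 12.

Required subsidy s = 12 per unit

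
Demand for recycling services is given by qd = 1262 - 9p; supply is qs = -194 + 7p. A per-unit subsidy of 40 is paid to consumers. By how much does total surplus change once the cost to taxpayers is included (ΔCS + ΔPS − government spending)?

Pre-subsidy: 1262 - 9p = -194 + 7p gives p* = 91, q* = 443.
With the rebate, buyers effectively pay pb = ps − 40, where ps is the price sellers receive.
Demand in terms of ps becomes qd = 1262 − 9(ps − 40) = 1622 - 9ps. Setting this equal to supply: 1622 - 9ps = -194 + 7ps, so ps = 113.5.
Buyers pay pb = 113.5 − 40 = 73.5; q' = -194 + 7·113.5 = 600.5.
ΔCS = ½(443 + 600.5)(91 − 73.5) = 9130.625; ΔPS = ½(443 + 600.5)(113.5 − 91) = 11739.375.
Government spending = 40 × 600.5 = 24020.
Net change = 9130.625 + 11739.375 − 24020 = -3150. The loss equals the DWL triangle ½·40·157.5.

Net change in total surplus = -3150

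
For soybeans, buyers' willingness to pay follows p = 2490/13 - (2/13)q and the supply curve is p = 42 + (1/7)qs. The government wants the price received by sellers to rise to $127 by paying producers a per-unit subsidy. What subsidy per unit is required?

At a seller price of 127, quantity supplied is -294 + 7·127 = 595.
Buyers absorb 595 only when they pay pb = 2490/13 − (2/13)·595 = 100.
s = ps − pb = 127 − 100 = 27.

Required subsidy s = $27 per unit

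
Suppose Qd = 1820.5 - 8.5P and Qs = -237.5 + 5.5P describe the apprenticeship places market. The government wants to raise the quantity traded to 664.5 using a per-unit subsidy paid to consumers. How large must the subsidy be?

Required subsidy s = 28 per unit

At Q = 664.5, invert demand for the buyer price: Pb = (1820.5 − 664.5)/8.5 = 136; invert supply for the seller price: Ps = (664.5 − (-237.5))/5.5 = 164.
The subsidy must fill the gap: s = Ps − Pb = 164 − 136 = 28.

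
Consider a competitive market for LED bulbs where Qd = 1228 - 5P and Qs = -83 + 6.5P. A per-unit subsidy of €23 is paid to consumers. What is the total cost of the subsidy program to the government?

Government cost = €16629

Pre-subsidy: 1228 - 5P = -83 + 6.5P gives P* = 114, Q* = 658.
With the rebate, buyers effectively pay Pb = Ps − 23, where Ps is the price sellers receive.
Demand in terms of Ps becomes Qd = 1228 − 5(Ps − 23) = 1343 - 5Ps. Setting this equal to supply: 1343 - 5Ps = -83 + 6.5Ps, so Ps = 124.
Buyers pay Pb = 124 − 23 = 101; Q' = -83 + 6.5·124 = 723.
Government outlay = subsidy × quantity = 23 × 723 = 16629.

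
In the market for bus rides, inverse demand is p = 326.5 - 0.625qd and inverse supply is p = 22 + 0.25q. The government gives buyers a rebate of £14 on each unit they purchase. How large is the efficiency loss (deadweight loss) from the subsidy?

Pre-subsidy: 326.5 - 0.625q = 22 + 0.25q gives q* = 348 and p* = 109.
With the rebate, buyers effectively pay pb = ps − 14, where ps is the price sellers receive.
On the curves, pb = 326.5 - 0.625q and ps = 22 + 0.25q; the wedge ps − pb = 14 gives 22 + 0.25q − (326.5 - 0.625q) = 14, so q' = 364.
Then pb = 326.5 − 0.625·364 = 99 and ps = 22 + 0.25·364 = 113.
The subsidy expands output by 364 − 348 = 16 past the efficient level; on those units the gap between marginal cost and willingness to pay runs from 0 up to 14.
DWL = ½ × 14 × 16 = 112.

Deadweight loss = £112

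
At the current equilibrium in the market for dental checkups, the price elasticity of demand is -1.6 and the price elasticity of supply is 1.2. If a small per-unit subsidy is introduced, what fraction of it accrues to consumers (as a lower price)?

Consumer share = 3/7

For a small subsidy around the equilibrium, the benefit split depends on the relative slopes, which at a point are proportional to the elasticities.
Buyer share = εs/(εs + |εd|) = 1.2/(1.2 + 1.6) = 3/7; seller share = |εd|/(εs + |εd|) = 4/7.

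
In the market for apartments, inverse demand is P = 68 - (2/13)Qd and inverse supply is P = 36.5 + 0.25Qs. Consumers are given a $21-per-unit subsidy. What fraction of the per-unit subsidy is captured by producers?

Producer share = 13/21

Pre-subsidy: 68 - (2/13)Q = 36.5 + 0.25Q gives Q* = 78 and P* = 56.
With the rebate, buyers effectively pay Pb = Ps − 21, where Ps is the price sellers receive.
On the curves, Pb = 68 - (2/13)Q and Ps = 36.5 + 0.25Q; the wedge Ps − Pb = 21 gives 36.5 + 0.25Q − (68 - (2/13)Q) = 21, so Q' = 130.
Then Pb = 68 − (2/13)·130 = 48 and Ps = 36.5 + 0.25·130 = 69.
Buyers' price falls by P* − Pb = 56 − 48 = 8; sellers' price rises by Ps − P* = 69 − 56 = 13.
So producers capture 13/21 = 13/21 of each unit of subsidy.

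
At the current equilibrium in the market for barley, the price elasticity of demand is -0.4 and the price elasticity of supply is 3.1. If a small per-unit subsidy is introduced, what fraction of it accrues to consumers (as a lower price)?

For a small subsidy around the equilibrium, the benefit split depends on the relative slopes, which at a point are proportional to the elasticities.
Buyer share = εs/(εs + |εd|) = 3.1/(3.1 + 0.4) = 31/35; seller share = |εd|/(εs + |εd|) = 4/35.

Consumer share = 31/35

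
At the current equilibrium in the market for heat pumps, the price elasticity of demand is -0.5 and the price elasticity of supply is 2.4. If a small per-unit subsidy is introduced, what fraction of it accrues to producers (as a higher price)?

Producer share = 5/29

For a small subsidy around the equilibrium, the benefit split depends on the relative slopes, which at a point are proportional to the elasticities.
Buyer share = εs/(εs + |εd|) = 2.4/(2.4 + 0.5) = 24/29; seller share = |εd|/(εs + |εd|) = 5/29.
So producers capture 5/29 of the subsidy.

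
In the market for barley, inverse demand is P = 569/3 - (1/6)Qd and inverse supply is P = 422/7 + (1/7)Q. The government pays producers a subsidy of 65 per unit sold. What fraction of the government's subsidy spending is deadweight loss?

Pre-subsidy: 569/3 - (1/6)Q = 422/7 + (1/7)Q gives Q* = 418 and P* = 120.
With the subsidy, sellers receive Ps = Pb + 65 for each unit, where Pb is the price buyers pay.
On the curves, Pb = 569/3 - (1/6)Q and Ps = 422/7 + (1/7)Q; the wedge Ps − Pb = 65 gives 422/7 + (1/7)Q − (569/3 - (1/6)Q) = 65, so Q' = 628.
Then Pb = 569/3 − (1/6)·628 = 85 and Ps = 422/7 + (1/7)·628 = 150.
ΔCS = ½(418 + 628)(120 − 85) = 18305; ΔPS = ½(418 + 628)(150 − 120) = 15690.
Government spending = 65 × 628 = 40820.
DWL = ½ × 65 × (628 − 418) = 6825; fraction = 6825 / 40820 = 105/628.

DWL / government spending = 105/628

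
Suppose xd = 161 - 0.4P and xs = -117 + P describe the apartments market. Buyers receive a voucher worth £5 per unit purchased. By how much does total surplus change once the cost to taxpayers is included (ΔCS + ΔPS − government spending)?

Pre-subsidy: 161 - 0.4P = -117 + P gives P* = 1390/7, x* = 571/7.
With the rebate, buyers effectively pay Pb = Ps − 5, where Ps is the price sellers receive.
Demand in terms of Ps becomes xd = 161 − 0.4(Ps − 5) = 163 - 0.4Ps. Setting this equal to supply: 163 - 0.4Ps = -117 + Ps, so Ps = 200.
Buyers pay Pb = 200 − 5 = 195; x' = -117 + 1·200 = 83.
ΔCS = ½(571/7 + 83)(1390/7 − 195) = 14400/49; ΔPS = ½(571/7 + 83)(200 − 1390/7) = 5760/49.
Government spending = 5 × 83 = 415.
Net change = 14400/49 + 5760/49 − 415 = -25/7. The loss equals the DWL triangle ½·5·10/7.

Net change in total surplus = -25/7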